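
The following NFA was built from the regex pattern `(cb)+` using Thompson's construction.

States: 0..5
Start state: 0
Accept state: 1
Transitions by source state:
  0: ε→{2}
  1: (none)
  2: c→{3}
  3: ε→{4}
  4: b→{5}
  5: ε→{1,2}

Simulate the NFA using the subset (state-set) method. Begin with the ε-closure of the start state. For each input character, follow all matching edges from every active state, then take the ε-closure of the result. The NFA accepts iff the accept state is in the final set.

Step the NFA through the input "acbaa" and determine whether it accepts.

S₀ = ε-closure({0}) = {0,2}
'a' @ 1: {}  — state set empty
rest 'cbaa' ignored (set empty)
final: {}; accept 1 not in set

Answer: REJECT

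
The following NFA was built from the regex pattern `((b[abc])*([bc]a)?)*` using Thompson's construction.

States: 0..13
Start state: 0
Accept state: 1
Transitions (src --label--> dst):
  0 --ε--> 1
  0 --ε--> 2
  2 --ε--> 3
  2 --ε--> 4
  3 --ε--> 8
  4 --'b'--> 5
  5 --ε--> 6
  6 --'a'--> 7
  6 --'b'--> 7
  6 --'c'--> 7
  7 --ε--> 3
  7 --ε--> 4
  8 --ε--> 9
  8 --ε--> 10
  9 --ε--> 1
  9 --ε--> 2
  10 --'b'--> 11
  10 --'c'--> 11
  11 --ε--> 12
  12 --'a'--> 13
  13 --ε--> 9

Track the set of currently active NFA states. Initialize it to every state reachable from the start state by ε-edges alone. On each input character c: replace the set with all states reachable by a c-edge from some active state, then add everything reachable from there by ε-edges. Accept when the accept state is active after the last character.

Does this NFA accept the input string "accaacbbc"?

S₀ = ε-closure({0}) = {0,1,2,3,4,8,9,10}
'a' @ 1: {}  — state set empty
rest 'ccaacbbc' ignored (set empty)
after full input: {}  (accept=1 not in)

Answer: REJECT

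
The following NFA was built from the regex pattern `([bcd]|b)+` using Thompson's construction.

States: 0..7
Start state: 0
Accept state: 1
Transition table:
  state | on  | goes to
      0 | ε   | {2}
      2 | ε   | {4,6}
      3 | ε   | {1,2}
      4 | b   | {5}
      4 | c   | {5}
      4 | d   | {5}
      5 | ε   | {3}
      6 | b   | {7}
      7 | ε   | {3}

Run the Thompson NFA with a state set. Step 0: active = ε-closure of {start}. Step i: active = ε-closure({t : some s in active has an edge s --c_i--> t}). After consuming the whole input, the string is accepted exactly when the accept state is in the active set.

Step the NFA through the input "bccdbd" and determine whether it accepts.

initial (ε-close {0}): {0,2,4,6}
'b' @ 1: {1,2,3,4,5,6,7}  [accepting]
'c' @ 2: {1,2,3,4,5,6}  [accepting]
'c' @ 3: {1,2,3,4,5,6}  [accepting]
'd' @ 4: {1,2,3,4,5,6}  [accepting]
'b' @ 5: {1,2,3,4,5,6,7}  [accepting]
'd' @ 6: {1,2,3,4,5,6}  [accepting]
end set {1,2,3,4,5,6} — state 1 in

Answer: ACCEPT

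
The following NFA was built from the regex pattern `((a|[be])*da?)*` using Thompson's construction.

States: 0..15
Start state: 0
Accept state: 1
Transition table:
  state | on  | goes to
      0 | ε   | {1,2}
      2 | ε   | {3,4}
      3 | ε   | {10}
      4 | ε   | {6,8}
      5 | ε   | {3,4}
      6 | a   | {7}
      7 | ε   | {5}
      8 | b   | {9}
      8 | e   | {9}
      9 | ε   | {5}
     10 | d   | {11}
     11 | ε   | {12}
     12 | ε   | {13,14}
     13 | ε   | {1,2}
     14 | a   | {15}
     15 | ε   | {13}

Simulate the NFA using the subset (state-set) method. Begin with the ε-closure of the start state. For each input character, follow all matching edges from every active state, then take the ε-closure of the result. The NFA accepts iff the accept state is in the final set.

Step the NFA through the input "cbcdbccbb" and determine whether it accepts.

Answer: REJECT

Derivation:
start: ε-closure({0}) = {0,1,2,3,4,6,8,10}
'c' @ 1: {}  — state set empty
rest 'bcdbccbb' ignored (set empty)
final: {}; accept 1 not in set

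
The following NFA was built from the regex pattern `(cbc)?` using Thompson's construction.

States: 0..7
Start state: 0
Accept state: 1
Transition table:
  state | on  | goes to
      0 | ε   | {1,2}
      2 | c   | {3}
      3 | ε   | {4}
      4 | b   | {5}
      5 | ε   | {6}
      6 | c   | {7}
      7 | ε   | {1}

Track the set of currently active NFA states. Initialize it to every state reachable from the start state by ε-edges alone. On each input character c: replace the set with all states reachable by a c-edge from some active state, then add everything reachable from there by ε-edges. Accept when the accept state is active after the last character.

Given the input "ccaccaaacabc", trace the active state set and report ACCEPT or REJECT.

S₀ = ε-closure({0}) = {0,1,2}
'c' @ 1: {3,4}
'c' @ 2: {}  — no active states
rest 'accaaacabc' ignored (set empty)
end set {} — state 1 not in

Answer: REJECT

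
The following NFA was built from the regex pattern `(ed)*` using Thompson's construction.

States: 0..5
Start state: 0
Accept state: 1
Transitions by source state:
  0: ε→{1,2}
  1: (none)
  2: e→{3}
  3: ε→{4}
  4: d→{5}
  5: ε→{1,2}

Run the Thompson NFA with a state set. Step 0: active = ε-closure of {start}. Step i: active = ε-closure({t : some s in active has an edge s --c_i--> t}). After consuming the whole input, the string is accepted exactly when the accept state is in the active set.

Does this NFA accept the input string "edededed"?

Answer: ACCEPT

Steps:
initial (ε-close {0}): {0,1,2}
'e' @ 1: {3,4}
'd' @ 2: {1,2,5}  (accept∈set)
'e' @ 3: {3,4}
'd' @ 4: {1,2,5}  (accept∈set)
'e' @ 5: {3,4}
'd' @ 6: {1,2,5}  (accept∈set)
'e' @ 7: {3,4}
'd' @ 8: {1,2,5}  (accept∈set)
after full input: {1,2,5}  (accept=1 in)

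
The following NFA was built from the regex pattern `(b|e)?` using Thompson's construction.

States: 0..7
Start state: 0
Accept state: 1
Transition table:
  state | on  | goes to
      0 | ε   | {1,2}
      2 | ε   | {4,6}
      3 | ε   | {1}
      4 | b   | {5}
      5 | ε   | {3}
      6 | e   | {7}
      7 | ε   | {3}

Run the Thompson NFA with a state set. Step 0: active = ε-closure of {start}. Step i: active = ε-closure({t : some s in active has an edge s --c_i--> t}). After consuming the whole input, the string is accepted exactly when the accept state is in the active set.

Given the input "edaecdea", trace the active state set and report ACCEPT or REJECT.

Answer: REJECT

Derivation:
S₀ = ε-closure({0}) = {0,1,2,4,6}
'e' @ 1: {1,3,7}  (accept∈set)
'd' @ 2: {}  — state set empty
rest 'aecdea' ignored (set empty)
final: {}; accept 1 not in set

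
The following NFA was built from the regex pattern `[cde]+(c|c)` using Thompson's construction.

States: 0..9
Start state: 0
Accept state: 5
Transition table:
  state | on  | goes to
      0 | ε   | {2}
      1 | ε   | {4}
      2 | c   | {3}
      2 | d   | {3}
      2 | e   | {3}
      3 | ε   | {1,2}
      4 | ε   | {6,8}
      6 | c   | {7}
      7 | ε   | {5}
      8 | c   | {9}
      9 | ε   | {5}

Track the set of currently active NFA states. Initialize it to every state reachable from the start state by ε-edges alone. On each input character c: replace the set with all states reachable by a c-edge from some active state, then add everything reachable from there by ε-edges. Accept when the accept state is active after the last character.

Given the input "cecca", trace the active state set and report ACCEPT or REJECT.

Answer: REJECT

Derivation:
initial (ε-close {0}): {0,2}
'c' @ 1: {1,2,3,4,6,8}
'e' @ 2: {1,2,3,4,6,8}
'c' @ 3: {1,2,3,4,5,6,7,8,9}  [accepting]
'c' @ 4: {1,2,3,4,5,6,7,8,9}  [accepting]
'a' @ 5: {}  — dead — no transitions
final: {}; accept 5 not in set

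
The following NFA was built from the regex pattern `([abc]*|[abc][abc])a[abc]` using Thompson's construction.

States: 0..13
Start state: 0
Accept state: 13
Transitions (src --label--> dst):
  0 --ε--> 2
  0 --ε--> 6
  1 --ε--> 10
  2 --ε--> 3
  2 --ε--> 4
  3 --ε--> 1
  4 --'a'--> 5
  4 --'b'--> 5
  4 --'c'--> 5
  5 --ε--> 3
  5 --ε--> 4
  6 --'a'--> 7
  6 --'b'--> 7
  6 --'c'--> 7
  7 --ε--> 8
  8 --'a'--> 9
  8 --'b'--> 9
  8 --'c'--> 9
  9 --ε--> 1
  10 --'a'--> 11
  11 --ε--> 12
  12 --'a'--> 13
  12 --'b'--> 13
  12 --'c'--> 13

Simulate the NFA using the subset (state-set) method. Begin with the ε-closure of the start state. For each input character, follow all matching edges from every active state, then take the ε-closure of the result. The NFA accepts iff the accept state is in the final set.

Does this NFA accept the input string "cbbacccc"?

Answer: REJECT

Derivation:
S₀ = ε-closure({0}) = {0,1,2,3,4,6,10}
'c' @ 1: {1,3,4,5,7,8,10}
'b' @ 2: {1,3,4,5,9,10}
'b' @ 3: {1,3,4,5,10}
'a' @ 4: {1,3,4,5,10,11,12}
'c' @ 5: {1,3,4,5,10,13}  [accepting]
'c' @ 6: {1,3,4,5,10}
'c' @ 7: {1,3,4,5,10}
'c' @ 8: {1,3,4,5,10}
final: {1,3,4,5,10}; accept 13 not in set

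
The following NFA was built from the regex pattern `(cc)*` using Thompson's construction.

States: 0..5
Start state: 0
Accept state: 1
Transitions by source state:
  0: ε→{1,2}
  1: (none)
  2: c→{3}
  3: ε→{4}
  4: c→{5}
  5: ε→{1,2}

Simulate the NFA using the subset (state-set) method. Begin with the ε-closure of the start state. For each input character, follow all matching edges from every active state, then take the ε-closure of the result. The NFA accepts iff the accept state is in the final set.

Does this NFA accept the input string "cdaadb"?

Answer: REJECT

Trace:
S₀ = ε-closure({0}) = {0,1,2}
'c' @ 1: {3,4}
'd' @ 2: {}  — no active states
rest 'aadb' ignored (set empty)
end set {} — state 1 not in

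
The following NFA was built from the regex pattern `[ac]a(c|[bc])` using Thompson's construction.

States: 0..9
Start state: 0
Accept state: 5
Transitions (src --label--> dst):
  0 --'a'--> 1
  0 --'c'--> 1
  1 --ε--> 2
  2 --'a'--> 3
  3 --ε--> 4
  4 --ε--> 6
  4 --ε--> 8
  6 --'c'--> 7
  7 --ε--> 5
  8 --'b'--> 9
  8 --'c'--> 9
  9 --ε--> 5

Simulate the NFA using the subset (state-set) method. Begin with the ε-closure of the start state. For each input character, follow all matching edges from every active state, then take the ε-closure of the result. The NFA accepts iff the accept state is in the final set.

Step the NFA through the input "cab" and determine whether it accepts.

initial (ε-close {0}): {0}
'c' @ 1: {1,2}
'a' @ 2: {3,4,6,8}
'b' @ 3: {5,9}  (accept∈set)
after full input: {5,9}  (accept=5 in)

Answer: ACCEPT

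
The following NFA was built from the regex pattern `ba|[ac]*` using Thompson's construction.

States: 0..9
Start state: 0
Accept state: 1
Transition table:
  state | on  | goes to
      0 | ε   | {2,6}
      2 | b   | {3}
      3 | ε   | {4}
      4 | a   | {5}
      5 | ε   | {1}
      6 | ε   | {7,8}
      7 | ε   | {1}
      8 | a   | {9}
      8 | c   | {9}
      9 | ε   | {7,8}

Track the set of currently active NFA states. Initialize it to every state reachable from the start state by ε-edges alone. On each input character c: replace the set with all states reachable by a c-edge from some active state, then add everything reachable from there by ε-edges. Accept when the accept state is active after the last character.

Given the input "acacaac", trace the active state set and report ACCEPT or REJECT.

Answer: ACCEPT

Steps:
initial (ε-close {0}): {0,1,2,6,7,8}
'a' @ 1: {1,7,8,9}  ✓accept
'c' @ 2: {1,7,8,9}  ✓accept
'a' @ 3: {1,7,8,9}  ✓accept
'c' @ 4: {1,7,8,9}  ✓accept
'a' @ 5: {1,7,8,9}  ✓accept
'a' @ 6: {1,7,8,9}  ✓accept
'c' @ 7: {1,7,8,9}  ✓accept
after full input: {1,7,8,9}  (accept=1 in)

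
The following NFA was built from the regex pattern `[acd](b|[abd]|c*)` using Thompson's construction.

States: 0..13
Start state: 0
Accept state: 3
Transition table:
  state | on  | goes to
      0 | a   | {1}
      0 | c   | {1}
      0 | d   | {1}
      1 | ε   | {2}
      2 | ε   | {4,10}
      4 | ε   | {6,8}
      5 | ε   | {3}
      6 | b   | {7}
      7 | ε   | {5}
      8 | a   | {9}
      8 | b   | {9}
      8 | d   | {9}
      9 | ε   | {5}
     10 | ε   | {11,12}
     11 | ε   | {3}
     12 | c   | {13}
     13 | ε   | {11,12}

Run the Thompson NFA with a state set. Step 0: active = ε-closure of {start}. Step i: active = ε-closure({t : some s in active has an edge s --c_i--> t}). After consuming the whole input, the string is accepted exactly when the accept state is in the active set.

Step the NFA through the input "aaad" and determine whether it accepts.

Answer: REJECT

Trace:
start: ε-closure({0}) = {0}
'a' @ 1: {1,2,3,4,6,8,10,11,12}  (accept∈set)
'a' @ 2: {3,5,9}  (accept∈set)
'a' @ 3: {}  — no active states
rest 'd' ignored (set empty)
final: {}; accept 3 not in set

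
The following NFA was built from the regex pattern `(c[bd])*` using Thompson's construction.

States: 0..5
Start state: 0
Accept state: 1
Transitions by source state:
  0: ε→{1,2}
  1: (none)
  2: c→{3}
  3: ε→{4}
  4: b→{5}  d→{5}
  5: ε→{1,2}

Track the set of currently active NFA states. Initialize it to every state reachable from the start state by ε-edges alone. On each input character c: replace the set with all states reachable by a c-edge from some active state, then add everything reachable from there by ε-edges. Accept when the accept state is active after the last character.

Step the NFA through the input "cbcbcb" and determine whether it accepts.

S₀ = ε-closure({0}) = {0,1,2}
'c' @ 1: {3,4}
'b' @ 2: {1,2,5}  ✓accept
'c' @ 3: {3,4}
'b' @ 4: {1,2,5}  ✓accept
'c' @ 5: {3,4}
'b' @ 6: {1,2,5}  ✓accept
final: {1,2,5}; accept 1 in set

Answer: ACCEPT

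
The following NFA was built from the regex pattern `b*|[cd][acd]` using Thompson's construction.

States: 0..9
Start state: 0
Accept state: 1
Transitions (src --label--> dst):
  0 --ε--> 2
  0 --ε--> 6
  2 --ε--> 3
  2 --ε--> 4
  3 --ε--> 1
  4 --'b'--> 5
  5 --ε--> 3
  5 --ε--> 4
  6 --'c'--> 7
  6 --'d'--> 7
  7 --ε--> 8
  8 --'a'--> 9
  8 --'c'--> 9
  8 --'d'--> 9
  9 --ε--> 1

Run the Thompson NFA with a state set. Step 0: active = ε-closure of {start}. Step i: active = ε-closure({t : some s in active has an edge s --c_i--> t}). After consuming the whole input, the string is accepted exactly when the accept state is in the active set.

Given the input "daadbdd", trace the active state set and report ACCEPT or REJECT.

Answer: REJECT

Steps:
initial (ε-close {0}): {0,1,2,3,4,6}
'd' @ 1: {7,8}
'a' @ 2: {1,9}  ✓accept
'a' @ 3: {}  — no active states
rest 'dbdd' ignored (set empty)
after full input: {}  (accept=1 not in)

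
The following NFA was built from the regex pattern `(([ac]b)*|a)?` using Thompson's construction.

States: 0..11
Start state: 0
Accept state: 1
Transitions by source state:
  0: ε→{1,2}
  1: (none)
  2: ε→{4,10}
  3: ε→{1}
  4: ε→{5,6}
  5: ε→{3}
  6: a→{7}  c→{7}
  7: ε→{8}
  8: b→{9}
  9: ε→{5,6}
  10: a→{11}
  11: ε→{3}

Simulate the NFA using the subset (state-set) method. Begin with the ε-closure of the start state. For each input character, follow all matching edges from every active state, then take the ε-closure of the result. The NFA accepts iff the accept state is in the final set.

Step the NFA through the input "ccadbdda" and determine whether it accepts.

initial (ε-close {0}): {0,1,2,3,4,5,6,10}
'c' @ 1: {7,8}
'c' @ 2: {}  — dead — no transitions
rest 'adbdda' ignored (set empty)
final: {}; accept 1 not in set

Answer: REJECT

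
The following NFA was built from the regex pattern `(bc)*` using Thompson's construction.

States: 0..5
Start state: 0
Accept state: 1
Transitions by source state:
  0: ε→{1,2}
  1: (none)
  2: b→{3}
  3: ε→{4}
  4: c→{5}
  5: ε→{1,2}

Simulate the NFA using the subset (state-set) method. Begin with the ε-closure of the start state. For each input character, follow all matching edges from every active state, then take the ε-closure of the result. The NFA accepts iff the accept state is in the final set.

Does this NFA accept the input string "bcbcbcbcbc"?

Answer: ACCEPT

Derivation:
initial (ε-close {0}): {0,1,2}
'b' @ 1: {3,4}
'c' @ 2: {1,2,5}  (accept∈set)
'b' @ 3: {3,4}
'c' @ 4: {1,2,5}  (accept∈set)
'b' @ 5: {3,4}
'c' @ 6: {1,2,5}  (accept∈set)
'b' @ 7: {3,4}
'c' @ 8: {1,2,5}  (accept∈set)
'b' @ 9: {3,4}
'c' @ 10: {1,2,5}  (accept∈set)
after full input: {1,2,5}  (accept=1 in)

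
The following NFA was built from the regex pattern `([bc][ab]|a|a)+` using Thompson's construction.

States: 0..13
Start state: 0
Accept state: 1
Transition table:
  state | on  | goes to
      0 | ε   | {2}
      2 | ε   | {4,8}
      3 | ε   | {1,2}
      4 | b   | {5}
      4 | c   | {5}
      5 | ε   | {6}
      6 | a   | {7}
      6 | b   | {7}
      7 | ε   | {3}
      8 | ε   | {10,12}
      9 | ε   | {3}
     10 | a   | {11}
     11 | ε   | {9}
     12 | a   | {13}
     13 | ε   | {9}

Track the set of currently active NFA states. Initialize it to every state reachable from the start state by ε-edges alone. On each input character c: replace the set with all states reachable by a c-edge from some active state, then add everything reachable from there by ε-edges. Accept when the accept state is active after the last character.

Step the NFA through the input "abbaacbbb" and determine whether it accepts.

Answer: ACCEPT

Derivation:
initial (ε-close {0}): {0,2,4,8,10,12}
'a' @ 1: {1,2,3,4,8,9,10,11,12,13}  ✓accept
'b' @ 2: {5,6}
'b' @ 3: {1,2,3,4,7,8,10,12}  ✓accept
'a' @ 4: {1,2,3,4,8,9,10,11,12,13}  ✓accept
'a' @ 5: {1,2,3,4,8,9,10,11,12,13}  ✓accept
'c' @ 6: {5,6}
'b' @ 7: {1,2,3,4,7,8,10,12}  ✓accept
'b' @ 8: {5,6}
'b' @ 9: {1,2,3,4,7,8,10,12}  ✓accept
end set {1,2,3,4,7,8,10,12} — state 1 in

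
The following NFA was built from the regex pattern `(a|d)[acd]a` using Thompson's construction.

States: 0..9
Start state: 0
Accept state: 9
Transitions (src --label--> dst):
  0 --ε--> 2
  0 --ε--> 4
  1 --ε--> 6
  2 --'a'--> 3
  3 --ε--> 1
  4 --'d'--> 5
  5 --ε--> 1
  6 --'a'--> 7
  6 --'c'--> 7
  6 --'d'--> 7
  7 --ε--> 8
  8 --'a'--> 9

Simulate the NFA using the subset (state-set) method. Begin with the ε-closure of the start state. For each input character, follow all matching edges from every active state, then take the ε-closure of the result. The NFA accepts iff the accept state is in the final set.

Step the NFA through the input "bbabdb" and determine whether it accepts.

start: ε-closure({0}) = {0,2,4}
'b' @ 1: {}  — no active states
rest 'babdb' ignored (set empty)
after full input: {}  (accept=9 not in)

Answer: REJECT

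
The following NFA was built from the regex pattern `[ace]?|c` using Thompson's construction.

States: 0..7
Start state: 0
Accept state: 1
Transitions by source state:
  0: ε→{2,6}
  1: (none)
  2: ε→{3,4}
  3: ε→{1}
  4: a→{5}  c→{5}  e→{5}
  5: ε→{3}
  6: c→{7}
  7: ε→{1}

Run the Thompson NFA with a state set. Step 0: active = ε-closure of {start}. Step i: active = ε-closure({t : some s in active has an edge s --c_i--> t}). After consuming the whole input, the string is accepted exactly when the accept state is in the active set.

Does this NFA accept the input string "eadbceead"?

Answer: REJECT

Trace:
start: ε-closure({0}) = {0,1,2,3,4,6}
'e' @ 1: {1,3,5}  [accepting]
'a' @ 2: {}  — state set empty
rest 'dbceead' ignored (set empty)
final: {}; accept 1 not in set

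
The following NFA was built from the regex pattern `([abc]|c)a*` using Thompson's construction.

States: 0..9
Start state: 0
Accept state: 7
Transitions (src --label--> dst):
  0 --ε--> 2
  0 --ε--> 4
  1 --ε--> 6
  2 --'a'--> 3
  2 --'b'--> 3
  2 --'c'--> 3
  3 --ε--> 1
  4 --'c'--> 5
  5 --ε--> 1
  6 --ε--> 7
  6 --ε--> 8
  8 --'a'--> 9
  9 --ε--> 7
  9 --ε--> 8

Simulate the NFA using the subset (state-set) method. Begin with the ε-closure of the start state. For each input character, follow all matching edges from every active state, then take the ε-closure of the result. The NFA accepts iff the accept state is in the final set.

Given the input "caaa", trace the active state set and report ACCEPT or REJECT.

start: ε-closure({0}) = {0,2,4}
'c' @ 1: {1,3,5,6,7,8}  [accepting]
'a' @ 2: {7,8,9}  [accepting]
'a' @ 3: {7,8,9}  [accepting]
'a' @ 4: {7,8,9}  [accepting]
end set {7,8,9} — state 7 in

Answer: ACCEPT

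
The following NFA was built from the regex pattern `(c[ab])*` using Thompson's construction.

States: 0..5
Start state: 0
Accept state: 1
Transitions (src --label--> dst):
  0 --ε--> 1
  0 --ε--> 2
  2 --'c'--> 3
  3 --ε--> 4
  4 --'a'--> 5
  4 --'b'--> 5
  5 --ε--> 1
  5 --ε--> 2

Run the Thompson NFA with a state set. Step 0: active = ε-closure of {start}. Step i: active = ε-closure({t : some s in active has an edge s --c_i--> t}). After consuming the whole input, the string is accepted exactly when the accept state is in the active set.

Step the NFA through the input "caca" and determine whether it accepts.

start: ε-closure({0}) = {0,1,2}
'c' @ 1: {3,4}
'a' @ 2: {1,2,5}  (accept∈set)
'c' @ 3: {3,4}
'a' @ 4: {1,2,5}  (accept∈set)
final: {1,2,5}; accept 1 in set

Answer: ACCEPT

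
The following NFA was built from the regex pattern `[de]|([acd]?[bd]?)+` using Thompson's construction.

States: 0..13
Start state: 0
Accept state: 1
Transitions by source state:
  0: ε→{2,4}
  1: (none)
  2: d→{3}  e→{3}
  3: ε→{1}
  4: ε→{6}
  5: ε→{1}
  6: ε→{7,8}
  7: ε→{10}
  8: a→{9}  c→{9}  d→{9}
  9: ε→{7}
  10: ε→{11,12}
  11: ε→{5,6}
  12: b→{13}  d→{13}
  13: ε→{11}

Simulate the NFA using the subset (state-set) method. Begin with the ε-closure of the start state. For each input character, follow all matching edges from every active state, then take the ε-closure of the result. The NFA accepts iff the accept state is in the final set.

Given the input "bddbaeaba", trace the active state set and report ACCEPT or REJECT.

initial (ε-close {0}): {0,1,2,4,5,6,7,8,10,11,12}
'b' @ 1: {1,5,6,7,8,10,11,12,13}  (accept∈set)
'd' @ 2: {1,5,6,7,8,9,10,11,12,13}  (accept∈set)
'd' @ 3: {1,5,6,7,8,9,10,11,12,13}  (accept∈set)
'b' @ 4: {1,5,6,7,8,10,11,12,13}  (accept∈set)
'a' @ 5: {1,5,6,7,8,9,10,11,12}  (accept∈set)
'e' @ 6: {}  — state set empty
rest 'aba' ignored (set empty)
after full input: {}  (accept=1 not in)

Answer: REJECT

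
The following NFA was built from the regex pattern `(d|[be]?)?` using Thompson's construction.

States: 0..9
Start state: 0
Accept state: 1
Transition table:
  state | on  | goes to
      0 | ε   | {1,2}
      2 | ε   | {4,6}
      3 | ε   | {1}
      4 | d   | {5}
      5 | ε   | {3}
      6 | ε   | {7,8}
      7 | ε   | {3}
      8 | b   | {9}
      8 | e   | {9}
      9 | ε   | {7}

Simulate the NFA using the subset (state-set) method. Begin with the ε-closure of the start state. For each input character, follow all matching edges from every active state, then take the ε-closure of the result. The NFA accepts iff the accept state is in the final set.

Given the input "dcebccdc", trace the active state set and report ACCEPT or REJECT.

start: ε-closure({0}) = {0,1,2,3,4,6,7,8}
'd' @ 1: {1,3,5}  (accept∈set)
'c' @ 2: {}  — state set empty
rest 'ebccdc' ignored (set empty)
end set {} — state 1 not in

Answer: REJECT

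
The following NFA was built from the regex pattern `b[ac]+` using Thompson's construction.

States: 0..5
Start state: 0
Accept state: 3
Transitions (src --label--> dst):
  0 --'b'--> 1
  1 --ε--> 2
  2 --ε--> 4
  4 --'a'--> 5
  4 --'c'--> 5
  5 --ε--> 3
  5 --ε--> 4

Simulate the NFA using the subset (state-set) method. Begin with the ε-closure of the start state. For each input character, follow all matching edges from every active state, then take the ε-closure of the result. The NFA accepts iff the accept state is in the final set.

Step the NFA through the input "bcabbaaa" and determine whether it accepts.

S₀ = ε-closure({0}) = {0}
'b' @ 1: {1,2,4}
'c' @ 2: {3,4,5}  ✓accept
'a' @ 3: {3,4,5}  ✓accept
'b' @ 4: {}  — state set empty
rest 'baaa' ignored (set empty)
after full input: {}  (accept=3 not in)

Answer: REJECT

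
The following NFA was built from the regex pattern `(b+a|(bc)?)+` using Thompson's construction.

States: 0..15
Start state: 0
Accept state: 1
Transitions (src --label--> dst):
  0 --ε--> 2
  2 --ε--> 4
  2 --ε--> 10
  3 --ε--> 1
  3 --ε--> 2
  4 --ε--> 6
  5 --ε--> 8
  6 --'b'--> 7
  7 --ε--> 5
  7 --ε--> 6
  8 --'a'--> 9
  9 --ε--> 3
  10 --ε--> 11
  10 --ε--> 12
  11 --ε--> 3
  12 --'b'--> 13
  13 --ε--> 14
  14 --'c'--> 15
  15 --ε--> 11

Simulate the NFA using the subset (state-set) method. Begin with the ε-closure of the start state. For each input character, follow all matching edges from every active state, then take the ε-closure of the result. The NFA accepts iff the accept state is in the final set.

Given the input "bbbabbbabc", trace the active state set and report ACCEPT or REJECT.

Answer: ACCEPT

Steps:
initial (ε-close {0}): {0,1,2,3,4,6,10,11,12}
'b' @ 1: {5,6,7,8,13,14}
'b' @ 2: {5,6,7,8}
'b' @ 3: {5,6,7,8}
'a' @ 4: {1,2,3,4,6,9,10,11,12}  [accepting]
'b' @ 5: {5,6,7,8,13,14}
'b' @ 6: {5,6,7,8}
'b' @ 7: {5,6,7,8}
'a' @ 8: {1,2,3,4,6,9,10,11,12}  [accepting]
'b' @ 9: {5,6,7,8,13,14}
'c' @ 10: {1,2,3,4,6,10,11,12,15}  [accepting]
final: {1,2,3,4,6,10,11,12,15}; accept 1 in set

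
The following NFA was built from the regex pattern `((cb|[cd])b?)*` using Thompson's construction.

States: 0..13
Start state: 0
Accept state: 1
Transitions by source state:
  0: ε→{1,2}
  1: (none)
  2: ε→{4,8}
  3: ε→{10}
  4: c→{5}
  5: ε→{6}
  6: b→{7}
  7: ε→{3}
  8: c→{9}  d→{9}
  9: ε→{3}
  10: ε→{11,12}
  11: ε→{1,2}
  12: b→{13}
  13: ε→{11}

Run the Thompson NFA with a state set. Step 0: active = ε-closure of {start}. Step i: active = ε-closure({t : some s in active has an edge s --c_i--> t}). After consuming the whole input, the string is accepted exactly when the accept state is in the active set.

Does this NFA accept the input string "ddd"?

Answer: ACCEPT

Steps:
initial (ε-close {0}): {0,1,2,4,8}
'd' @ 1: {1,2,3,4,8,9,10,11,12}  ✓accept
'd' @ 2: {1,2,3,4,8,9,10,11,12}  ✓accept
'd' @ 3: {1,2,3,4,8,9,10,11,12}  ✓accept
end set {1,2,3,4,8,9,10,11,12} — state 1 in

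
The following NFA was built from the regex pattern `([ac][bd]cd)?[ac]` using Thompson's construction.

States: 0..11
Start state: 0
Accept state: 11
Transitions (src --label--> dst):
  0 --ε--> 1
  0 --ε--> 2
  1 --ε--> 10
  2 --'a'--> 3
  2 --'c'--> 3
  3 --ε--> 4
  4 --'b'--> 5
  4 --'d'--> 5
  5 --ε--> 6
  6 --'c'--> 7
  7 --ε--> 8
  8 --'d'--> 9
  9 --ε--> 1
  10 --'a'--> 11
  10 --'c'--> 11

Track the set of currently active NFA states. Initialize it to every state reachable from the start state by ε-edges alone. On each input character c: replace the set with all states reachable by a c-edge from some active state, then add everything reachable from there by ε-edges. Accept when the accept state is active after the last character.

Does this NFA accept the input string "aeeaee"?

Answer: REJECT

Trace:
initial (ε-close {0}): {0,1,2,10}
'a' @ 1: {3,4,11}  [accepting]
'e' @ 2: {}  — no active states
rest 'eaee' ignored (set empty)
after full input: {}  (accept=11 not in)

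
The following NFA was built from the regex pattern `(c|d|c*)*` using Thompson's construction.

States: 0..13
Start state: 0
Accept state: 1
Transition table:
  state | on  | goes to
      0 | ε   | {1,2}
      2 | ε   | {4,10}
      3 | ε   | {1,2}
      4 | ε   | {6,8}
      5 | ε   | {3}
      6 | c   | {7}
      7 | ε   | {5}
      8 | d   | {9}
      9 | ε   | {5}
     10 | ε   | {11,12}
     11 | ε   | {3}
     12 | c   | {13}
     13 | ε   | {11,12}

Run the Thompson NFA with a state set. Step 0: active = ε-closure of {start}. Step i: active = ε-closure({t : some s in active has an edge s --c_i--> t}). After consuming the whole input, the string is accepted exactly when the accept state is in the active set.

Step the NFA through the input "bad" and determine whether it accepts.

Answer: REJECT

Derivation:
S₀ = ε-closure({0}) = {0,1,2,3,4,6,8,10,11,12}
'b' @ 1: {}  — state set empty
rest 'ad' ignored (set empty)
after full input: {}  (accept=1 not in)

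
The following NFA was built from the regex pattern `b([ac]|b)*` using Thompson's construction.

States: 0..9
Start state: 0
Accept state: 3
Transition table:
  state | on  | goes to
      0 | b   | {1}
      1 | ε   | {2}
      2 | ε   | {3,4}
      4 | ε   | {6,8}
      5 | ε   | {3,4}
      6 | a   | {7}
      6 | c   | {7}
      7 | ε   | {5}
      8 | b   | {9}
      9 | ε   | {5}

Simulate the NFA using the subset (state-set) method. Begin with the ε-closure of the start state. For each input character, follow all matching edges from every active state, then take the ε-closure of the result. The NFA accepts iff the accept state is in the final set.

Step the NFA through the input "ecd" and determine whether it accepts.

Answer: REJECT

Trace:
start: ε-closure({0}) = {0}
'e' @ 1: {}  — no active states
rest 'cd' ignored (set empty)
after full input: {}  (accept=3 not in)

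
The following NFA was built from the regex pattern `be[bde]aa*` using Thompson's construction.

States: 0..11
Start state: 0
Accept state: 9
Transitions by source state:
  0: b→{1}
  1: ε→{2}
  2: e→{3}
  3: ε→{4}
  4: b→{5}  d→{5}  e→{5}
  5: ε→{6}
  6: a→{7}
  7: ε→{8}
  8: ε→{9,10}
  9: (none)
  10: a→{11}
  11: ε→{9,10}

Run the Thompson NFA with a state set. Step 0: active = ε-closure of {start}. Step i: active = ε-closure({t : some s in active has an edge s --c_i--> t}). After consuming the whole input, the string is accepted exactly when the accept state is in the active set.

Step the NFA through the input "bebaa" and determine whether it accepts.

Answer: ACCEPT

Steps:
initial (ε-close {0}): {0}
'b' @ 1: {1,2}
'e' @ 2: {3,4}
'b' @ 3: {5,6}
'a' @ 4: {7,8,9,10}  ✓accept
'a' @ 5: {9,10,11}  ✓accept
final: {9,10,11}; accept 9 in set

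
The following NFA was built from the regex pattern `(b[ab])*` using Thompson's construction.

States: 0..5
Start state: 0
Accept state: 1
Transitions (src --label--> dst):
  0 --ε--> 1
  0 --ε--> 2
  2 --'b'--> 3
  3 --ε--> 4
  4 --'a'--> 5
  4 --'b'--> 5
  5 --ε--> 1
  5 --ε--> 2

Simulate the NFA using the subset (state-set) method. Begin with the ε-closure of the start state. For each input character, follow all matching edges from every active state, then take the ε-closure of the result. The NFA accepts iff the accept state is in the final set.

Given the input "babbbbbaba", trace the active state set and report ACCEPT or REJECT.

Answer: ACCEPT

Trace:
S₀ = ε-closure({0}) = {0,1,2}
'b' @ 1: {3,4}
'a' @ 2: {1,2,5}  ✓accept
'b' @ 3: {3,4}
'b' @ 4: {1,2,5}  ✓accept
'b' @ 5: {3,4}
'b' @ 6: {1,2,5}  ✓accept
'b' @ 7: {3,4}
'a' @ 8: {1,2,5}  ✓accept
'b' @ 9: {3,4}
'a' @ 10: {1,2,5}  ✓accept
final: {1,2,5}; accept 1 in set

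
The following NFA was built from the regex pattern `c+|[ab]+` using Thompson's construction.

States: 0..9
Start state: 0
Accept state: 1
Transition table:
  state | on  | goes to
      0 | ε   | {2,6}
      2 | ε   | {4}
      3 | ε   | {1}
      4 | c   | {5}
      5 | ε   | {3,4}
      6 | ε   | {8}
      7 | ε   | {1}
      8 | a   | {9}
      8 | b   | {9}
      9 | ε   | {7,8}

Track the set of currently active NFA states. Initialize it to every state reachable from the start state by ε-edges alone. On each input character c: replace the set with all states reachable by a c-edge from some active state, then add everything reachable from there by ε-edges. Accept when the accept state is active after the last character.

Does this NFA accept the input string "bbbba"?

initial (ε-close {0}): {0,2,4,6,8}
'b' @ 1: {1,7,8,9}  ✓accept
'b' @ 2: {1,7,8,9}  ✓accept
'b' @ 3: {1,7,8,9}  ✓accept
'b' @ 4: {1,7,8,9}  ✓accept
'a' @ 5: {1,7,8,9}  ✓accept
end set {1,7,8,9} — state 1 in

Answer: ACCEPT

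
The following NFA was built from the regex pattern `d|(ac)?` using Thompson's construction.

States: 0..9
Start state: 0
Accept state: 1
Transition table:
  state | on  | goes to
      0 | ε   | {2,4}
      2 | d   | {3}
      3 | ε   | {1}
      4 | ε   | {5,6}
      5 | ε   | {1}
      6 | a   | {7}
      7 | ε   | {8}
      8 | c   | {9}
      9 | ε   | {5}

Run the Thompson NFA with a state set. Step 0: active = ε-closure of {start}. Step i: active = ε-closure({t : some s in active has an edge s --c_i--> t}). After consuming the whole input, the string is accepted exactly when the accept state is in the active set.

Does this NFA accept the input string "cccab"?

initial (ε-close {0}): {0,1,2,4,5,6}
'c' @ 1: {}  — state set empty
rest 'ccab' ignored (set empty)
final: {}; accept 1 not in set

Answer: REJECT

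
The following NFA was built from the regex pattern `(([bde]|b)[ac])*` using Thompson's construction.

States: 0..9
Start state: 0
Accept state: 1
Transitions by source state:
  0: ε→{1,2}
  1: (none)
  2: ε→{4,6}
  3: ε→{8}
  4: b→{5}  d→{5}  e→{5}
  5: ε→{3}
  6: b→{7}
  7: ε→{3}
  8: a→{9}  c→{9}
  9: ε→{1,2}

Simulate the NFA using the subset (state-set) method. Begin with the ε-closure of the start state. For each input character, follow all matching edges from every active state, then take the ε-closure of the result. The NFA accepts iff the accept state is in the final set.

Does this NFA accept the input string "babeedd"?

Answer: REJECT

Derivation:
initial (ε-close {0}): {0,1,2,4,6}
'b' @ 1: {3,5,7,8}
'a' @ 2: {1,2,4,6,9}  [accepting]
'b' @ 3: {3,5,7,8}
'e' @ 4: {}  — no active states
rest 'edd' ignored (set empty)
final: {}; accept 1 not in set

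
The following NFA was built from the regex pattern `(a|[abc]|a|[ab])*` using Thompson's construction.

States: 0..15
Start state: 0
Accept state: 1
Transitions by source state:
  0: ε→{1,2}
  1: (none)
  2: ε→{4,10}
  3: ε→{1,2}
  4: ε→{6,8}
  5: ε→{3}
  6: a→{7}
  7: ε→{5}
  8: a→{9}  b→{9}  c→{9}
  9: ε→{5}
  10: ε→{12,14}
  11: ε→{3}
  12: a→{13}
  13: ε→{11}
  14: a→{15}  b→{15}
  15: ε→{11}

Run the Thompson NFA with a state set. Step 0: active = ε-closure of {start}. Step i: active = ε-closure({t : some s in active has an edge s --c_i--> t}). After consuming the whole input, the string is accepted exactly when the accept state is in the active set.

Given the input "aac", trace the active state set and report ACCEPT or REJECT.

initial (ε-close {0}): {0,1,2,4,6,8,10,12,14}
'a' @ 1: {1,2,3,4,5,6,7,8,9,10,11,12,13,14,15}  [accepting]
'a' @ 2: {1,2,3,4,5,6,7,8,9,10,11,12,13,14,15}  [accepting]
'c' @ 3: {1,2,3,4,5,6,8,9,10,12,14}  [accepting]
end set {1,2,3,4,5,6,8,9,10,12,14} — state 1 in

Answer: ACCEPT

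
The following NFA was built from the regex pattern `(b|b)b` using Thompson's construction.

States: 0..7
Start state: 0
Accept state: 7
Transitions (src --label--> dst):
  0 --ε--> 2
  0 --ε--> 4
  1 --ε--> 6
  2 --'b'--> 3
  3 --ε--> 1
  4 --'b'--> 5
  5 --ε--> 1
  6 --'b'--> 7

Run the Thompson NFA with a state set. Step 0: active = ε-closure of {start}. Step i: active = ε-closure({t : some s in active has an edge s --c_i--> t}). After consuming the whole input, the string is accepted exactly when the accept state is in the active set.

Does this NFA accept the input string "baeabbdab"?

S₀ = ε-closure({0}) = {0,2,4}
'b' @ 1: {1,3,5,6}
'a' @ 2: {}  — dead — no transitions
rest 'eabbdab' ignored (set empty)
final: {}; accept 7 not in set

Answer: REJECT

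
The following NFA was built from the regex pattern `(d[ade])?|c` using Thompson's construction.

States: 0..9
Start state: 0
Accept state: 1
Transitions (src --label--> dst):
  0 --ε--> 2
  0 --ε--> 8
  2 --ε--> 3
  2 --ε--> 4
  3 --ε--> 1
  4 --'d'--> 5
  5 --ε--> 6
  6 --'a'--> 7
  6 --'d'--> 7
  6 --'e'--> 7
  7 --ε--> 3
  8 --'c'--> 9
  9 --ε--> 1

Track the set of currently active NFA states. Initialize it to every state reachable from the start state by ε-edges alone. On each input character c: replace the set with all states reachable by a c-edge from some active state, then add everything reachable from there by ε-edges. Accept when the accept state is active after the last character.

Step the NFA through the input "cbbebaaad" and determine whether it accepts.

S₀ = ε-closure({0}) = {0,1,2,3,4,8}
'c' @ 1: {1,9}  (accept∈set)
'b' @ 2: {}  — no active states
rest 'bebaaad' ignored (set empty)
after full input: {}  (accept=1 not in)

Answer: REJECT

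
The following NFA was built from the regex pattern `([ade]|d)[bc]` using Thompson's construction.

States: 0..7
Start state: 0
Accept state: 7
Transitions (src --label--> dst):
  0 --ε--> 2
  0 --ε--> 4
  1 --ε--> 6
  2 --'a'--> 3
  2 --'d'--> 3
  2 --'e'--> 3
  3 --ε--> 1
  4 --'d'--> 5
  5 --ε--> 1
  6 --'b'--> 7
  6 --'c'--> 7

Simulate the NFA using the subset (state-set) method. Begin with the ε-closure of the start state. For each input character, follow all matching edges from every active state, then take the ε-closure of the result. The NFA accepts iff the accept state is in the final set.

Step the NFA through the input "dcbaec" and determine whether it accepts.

initial (ε-close {0}): {0,2,4}
'd' @ 1: {1,3,5,6}
'c' @ 2: {7}  ✓accept
'b' @ 3: {}  — no active states
rest 'aec' ignored (set empty)
final: {}; accept 7 not in set

Answer: REJECT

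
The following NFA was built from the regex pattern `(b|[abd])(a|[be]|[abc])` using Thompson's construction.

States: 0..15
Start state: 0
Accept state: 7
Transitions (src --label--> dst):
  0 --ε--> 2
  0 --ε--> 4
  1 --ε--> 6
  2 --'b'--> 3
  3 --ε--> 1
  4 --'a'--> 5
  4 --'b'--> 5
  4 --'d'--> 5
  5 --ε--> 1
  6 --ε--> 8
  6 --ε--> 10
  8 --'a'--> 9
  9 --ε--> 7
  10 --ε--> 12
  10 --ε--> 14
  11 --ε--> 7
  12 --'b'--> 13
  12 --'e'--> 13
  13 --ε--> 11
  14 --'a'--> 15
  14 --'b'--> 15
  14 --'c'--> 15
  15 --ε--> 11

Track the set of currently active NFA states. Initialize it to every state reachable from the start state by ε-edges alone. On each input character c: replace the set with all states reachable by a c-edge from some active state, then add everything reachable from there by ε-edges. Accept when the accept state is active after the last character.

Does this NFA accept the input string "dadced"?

initial (ε-close {0}): {0,2,4}
'd' @ 1: {1,5,6,8,10,12,14}
'a' @ 2: {7,9,11,15}  [accepting]
'd' @ 3: {}  — dead — no transitions
rest 'ced' ignored (set empty)
after full input: {}  (accept=7 not in)

Answer: REJECT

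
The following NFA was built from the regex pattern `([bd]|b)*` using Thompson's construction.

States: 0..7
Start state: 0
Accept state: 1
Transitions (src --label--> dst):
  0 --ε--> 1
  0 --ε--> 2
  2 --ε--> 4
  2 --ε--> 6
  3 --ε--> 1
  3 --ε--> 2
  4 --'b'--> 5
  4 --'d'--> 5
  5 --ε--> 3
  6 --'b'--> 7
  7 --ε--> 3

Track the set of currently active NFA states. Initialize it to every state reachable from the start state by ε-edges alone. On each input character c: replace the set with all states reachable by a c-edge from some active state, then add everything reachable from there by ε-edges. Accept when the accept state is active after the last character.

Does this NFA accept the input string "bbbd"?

Answer: ACCEPT

Steps:
initial (ε-close {0}): {0,1,2,4,6}
'b' @ 1: {1,2,3,4,5,6,7}  (accept∈set)
'b' @ 2: {1,2,3,4,5,6,7}  (accept∈set)
'b' @ 3: {1,2,3,4,5,6,7}  (accept∈set)
'd' @ 4: {1,2,3,4,5,6}  (accept∈set)
after full input: {1,2,3,4,5,6}  (accept=1 in)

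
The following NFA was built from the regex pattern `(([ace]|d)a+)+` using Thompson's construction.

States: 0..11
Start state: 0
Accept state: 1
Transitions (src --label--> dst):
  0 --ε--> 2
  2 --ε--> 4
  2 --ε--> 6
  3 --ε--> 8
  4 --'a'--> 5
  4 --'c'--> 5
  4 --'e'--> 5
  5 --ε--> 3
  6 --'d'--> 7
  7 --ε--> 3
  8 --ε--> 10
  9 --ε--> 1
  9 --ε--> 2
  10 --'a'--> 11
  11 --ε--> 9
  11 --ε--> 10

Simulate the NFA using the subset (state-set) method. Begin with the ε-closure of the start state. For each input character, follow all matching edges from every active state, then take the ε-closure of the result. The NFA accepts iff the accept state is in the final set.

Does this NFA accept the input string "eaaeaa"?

start: ε-closure({0}) = {0,2,4,6}
'e' @ 1: {3,5,8,10}
'a' @ 2: {1,2,4,6,9,10,11}  ✓accept
'a' @ 3: {1,2,3,4,5,6,8,9,10,11}  ✓accept
'e' @ 4: {3,5,8,10}
'a' @ 5: {1,2,4,6,9,10,11}  ✓accept
'a' @ 6: {1,2,3,4,5,6,8,9,10,11}  ✓accept
after full input: {1,2,3,4,5,6,8,9,10,11}  (accept=1 in)

Answer: ACCEPT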